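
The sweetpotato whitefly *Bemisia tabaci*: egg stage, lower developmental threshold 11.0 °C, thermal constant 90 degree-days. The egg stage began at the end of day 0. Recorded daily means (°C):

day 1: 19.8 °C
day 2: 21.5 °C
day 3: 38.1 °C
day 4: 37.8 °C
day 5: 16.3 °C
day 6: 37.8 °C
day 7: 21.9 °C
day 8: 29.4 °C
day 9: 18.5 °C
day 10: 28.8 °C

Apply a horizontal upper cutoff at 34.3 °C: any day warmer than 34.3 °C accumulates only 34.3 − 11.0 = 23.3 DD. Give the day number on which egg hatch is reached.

Daily DD above 11.0 °C (capped at 23.3): 8.8, 10.5, 23.3, 23.3, 5.3, 23.3, 10.9, 18.4, 7.5, 17.8.
Cumulative: 8.8, 19.3, 42.6, 65.9, 71.2, 94.5, 105.4, 123.8, 131.3, 149.1.
The total first reaches 90 DD on day 6.

day 6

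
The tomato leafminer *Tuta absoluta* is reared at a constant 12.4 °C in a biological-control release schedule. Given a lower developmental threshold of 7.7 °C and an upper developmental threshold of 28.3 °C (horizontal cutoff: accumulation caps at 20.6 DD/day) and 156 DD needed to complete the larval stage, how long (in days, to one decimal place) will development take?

Daily accumulation = 12.4 − 7.7 = 4.7 DD/day.
Duration = 156 / 4.7 = 33.191 ≈ 33.2 days.

33.2 days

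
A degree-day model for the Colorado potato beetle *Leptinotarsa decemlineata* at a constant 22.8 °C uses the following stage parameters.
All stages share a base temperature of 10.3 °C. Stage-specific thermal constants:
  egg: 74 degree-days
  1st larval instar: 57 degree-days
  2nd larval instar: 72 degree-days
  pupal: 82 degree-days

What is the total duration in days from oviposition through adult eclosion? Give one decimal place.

22.8 days

Daily accumulation at 22.8 °C = 22.8 − 10.3 = 12.5 DD/day.
Total K = 74 + 57 + 72 + 82 = 285 DD.
Total duration = 285 / 12.5 = 22.800 ≈ 22.8 days.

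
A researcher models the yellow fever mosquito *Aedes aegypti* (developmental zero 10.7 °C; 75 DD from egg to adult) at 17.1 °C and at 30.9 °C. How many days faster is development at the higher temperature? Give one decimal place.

8.0 days

At 17.1 °C: 75 / (17.1 − 10.7) = 75 / 6.4 = 11.719 d.
At 30.9 °C: 75 / (30.9 − 10.7) = 75 / 20.2 = 3.713 d.
Difference = |11.719 − 3.713| = 8.006 ≈ 8.0 days.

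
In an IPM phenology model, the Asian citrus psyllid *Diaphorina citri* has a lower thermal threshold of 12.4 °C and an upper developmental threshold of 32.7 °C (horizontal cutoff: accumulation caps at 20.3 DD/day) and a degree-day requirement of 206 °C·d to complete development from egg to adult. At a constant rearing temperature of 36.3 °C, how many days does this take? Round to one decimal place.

10.1 days

Temperature 36.3 °C exceeds the upper threshold, so daily accumulation caps at 32.7 − 12.4 = 20.3 DD/day.
Duration = 206 / 20.3 = 10.148 ≈ 10.1 days.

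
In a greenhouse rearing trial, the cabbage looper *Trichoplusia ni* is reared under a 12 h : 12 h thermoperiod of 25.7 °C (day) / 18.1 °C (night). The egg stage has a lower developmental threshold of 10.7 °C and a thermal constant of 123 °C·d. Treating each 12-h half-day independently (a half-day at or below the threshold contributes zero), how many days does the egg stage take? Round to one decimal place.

Day half: max(0, 25.7 − 10.7) × 0.5 = 15.0 × 0.5 = 7.50 DD.
Night half: max(0, 18.1 − 10.7) × 0.5 = 7.4 × 0.5 = 3.70 DD.
Per 24 h: 11.20 DD/day.
Duration = 123 / 11.20 = 10.982 ≈ 11.0 days.

11.0 days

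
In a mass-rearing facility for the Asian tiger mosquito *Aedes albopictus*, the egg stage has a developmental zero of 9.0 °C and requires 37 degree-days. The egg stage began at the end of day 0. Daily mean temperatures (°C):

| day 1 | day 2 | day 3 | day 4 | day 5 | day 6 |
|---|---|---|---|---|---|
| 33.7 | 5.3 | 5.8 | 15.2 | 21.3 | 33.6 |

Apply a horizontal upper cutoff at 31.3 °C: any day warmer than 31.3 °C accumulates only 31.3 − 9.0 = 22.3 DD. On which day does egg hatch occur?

day 5

Daily DD above 9.0 °C (capped at 22.3): 22.3, 0.0, 0.0, 6.2, 12.3, 22.3.
Cumulative: 22.3, 22.3, 22.3, 28.5, 40.8, 63.1.
The total first reaches 37 DD on day 5.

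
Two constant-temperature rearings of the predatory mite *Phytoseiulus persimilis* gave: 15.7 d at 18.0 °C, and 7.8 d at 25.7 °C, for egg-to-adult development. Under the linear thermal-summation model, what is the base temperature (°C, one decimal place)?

Under the model K = D·(T − T_b), so D₁·(T₁ − T_b) = D₂·(T₂ − T_b).
15.7·(18.0 − T_b) = 7.8·(25.7 − T_b)
T_b = (15.7·18.0 − 7.8·25.7) / (15.7 − 7.8) = 82.14 / 7.9 = 10.397 °C ≈ 10.4 °C.

10.4 °C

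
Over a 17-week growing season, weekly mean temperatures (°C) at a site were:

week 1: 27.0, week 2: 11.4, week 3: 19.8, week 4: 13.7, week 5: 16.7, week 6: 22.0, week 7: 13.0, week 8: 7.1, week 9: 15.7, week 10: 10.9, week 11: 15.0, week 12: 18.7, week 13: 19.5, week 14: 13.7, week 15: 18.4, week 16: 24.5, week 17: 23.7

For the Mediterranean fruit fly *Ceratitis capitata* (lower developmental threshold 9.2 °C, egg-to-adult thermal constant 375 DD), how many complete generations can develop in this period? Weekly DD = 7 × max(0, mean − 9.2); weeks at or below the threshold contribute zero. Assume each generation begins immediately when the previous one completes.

Weekly DD (7 × max(0, T̄ − 9.2)): 124.6, 15.4, 74.2, 31.5, 52.5, 89.6, 26.6, 0.0, 45.5, 11.9, 40.6, 66.5, 72.1, 31.5, 64.4, 107.1, 101.5.
Season total = 955.5 DD.
Complete generations = ⌊955.5 / 375⌋ = 2.

2 generations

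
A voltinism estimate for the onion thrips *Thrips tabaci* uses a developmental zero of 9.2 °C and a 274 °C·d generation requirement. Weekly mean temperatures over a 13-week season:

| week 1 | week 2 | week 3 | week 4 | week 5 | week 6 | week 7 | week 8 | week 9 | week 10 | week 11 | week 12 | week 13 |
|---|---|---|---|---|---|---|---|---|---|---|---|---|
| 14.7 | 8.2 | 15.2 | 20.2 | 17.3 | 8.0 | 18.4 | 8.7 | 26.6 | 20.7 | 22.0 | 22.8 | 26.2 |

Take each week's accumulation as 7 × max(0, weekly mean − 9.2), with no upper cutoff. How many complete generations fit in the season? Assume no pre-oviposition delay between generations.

Weekly DD (7 × max(0, T̄ − 9.2)): 38.5, 0.0, 42.0, 77.0, 56.7, 0.0, 64.4, 0.0, 121.8, 80.5, 89.6, 95.2, 119.0.
Season total = 784.7 DD.
Complete generations = ⌊784.7 / 274⌋ = 2.

2 generations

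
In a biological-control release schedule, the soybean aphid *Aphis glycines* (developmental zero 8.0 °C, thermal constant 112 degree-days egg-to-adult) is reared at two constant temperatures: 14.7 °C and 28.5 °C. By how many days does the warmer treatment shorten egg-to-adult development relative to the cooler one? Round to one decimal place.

At 14.7 °C: 112 / (14.7 − 8.0) = 112 / 6.7 = 16.716 d.
At 28.5 °C: 112 / (28.5 − 8.0) = 112 / 20.5 = 5.463 d.
Difference = |16.716 − 5.463| = 11.253 ≈ 11.3 days.

11.3 days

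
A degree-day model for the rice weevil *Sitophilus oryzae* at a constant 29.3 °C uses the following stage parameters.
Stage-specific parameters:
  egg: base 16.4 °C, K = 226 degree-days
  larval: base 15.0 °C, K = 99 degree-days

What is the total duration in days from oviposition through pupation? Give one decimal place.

24.4 days

egg: 226 / (29.3 − 16.4) = 226 / 12.9 = 17.519 d.
larval: 99 / (29.3 − 15.0) = 99 / 14.3 = 6.923 d.
Sum = 24.442 ≈ 24.4 days.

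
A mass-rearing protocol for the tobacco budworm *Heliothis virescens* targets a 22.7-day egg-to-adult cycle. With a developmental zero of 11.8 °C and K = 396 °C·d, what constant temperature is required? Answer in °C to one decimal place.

Required daily accumulation = 396 / 22.7 = 17.445 DD/day.
T = T_base + 17.445 = 11.8 + 17.445 = 29.245 ≈ 29.2 °C.

29.2 °C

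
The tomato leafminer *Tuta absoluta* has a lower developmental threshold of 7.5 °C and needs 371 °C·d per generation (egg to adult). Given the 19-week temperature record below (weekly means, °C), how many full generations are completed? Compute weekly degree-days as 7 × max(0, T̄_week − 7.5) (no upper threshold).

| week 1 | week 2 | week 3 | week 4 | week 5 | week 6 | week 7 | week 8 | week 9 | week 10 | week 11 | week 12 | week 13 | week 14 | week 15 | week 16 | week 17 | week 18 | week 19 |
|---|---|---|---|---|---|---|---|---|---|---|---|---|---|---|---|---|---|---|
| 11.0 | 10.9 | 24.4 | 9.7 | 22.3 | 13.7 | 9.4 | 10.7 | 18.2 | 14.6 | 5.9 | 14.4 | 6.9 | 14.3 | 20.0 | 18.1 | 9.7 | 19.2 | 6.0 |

2 generations

Weekly DD (7 × max(0, T̄ − 7.5)): 24.5, 23.8, 118.3, 15.4, 103.6, 43.4, 13.3, 22.4, 74.9, 49.7, 0.0, 48.3, 0.0, 47.6, 87.5, 74.2, 15.4, 81.9, 0.0.
Season total = 844.2 DD.
Complete generations = ⌊844.2 / 371⌋ = 2.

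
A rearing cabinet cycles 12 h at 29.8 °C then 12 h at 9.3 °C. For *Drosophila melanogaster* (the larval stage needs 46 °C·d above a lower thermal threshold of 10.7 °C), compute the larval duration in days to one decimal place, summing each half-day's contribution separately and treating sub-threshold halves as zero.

4.8 days

Day half: max(0, 29.8 − 10.7) × 0.5 = 19.1 × 0.5 = 9.55 DD.
Night half: max(0, 9.3 − 10.7) × 0.5 = 0.0 × 0.5 = 0.00 DD.
Per 24 h: 9.55 DD/day.
Duration = 46 / 9.55 = 4.817 ≈ 4.8 days.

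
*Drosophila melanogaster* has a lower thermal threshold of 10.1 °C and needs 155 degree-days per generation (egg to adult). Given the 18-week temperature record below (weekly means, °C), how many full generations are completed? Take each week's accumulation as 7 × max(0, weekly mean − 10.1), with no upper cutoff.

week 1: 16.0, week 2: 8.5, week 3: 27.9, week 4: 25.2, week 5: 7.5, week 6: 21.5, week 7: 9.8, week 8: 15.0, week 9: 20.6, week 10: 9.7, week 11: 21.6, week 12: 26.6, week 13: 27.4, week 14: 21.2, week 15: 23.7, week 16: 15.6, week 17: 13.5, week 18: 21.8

7 generations

Weekly DD (7 × max(0, T̄ − 10.1)): 41.3, 0.0, 124.6, 105.7, 0.0, 79.8, 0.0, 34.3, 73.5, 0.0, 80.5, 115.5, 121.1, 77.7, 95.2, 38.5, 23.8, 81.9.
Season total = 1093.4 DD.
Complete generations = ⌊1093.4 / 155⌋ = 7.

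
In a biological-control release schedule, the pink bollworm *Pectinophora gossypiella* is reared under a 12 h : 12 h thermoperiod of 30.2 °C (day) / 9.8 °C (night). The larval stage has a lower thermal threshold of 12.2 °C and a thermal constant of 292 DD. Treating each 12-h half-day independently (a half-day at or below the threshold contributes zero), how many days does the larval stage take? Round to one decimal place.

Day half: max(0, 30.2 − 12.2) × 0.5 = 18.0 × 0.5 = 9.00 DD.
Night half: max(0, 9.8 − 12.2) × 0.5 = 0.0 × 0.5 = 0.00 DD.
Per 24 h: 9.00 DD/day.
Duration = 292 / 9.00 = 32.444 ≈ 32.4 days.

32.4 days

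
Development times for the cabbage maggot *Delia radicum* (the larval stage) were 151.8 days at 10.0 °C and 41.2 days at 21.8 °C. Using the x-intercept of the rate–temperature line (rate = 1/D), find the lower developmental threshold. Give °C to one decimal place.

5.6 °C

Under the model K = D·(T − T_b), so D₁·(T₁ − T_b) = D₂·(T₂ − T_b).
151.8·(10.0 − T_b) = 41.2·(21.8 − T_b)
T_b = (151.8·10.0 − 41.2·21.8) / (151.8 − 41.2) = 619.84 / 110.6 = 5.604 °C ≈ 5.6 °C.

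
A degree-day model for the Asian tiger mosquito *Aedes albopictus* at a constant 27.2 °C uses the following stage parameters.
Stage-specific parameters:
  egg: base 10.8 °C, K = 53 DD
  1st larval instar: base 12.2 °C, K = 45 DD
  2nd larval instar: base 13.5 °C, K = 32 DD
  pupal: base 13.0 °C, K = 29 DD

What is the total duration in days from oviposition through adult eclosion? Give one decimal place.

egg: 53 / (27.2 − 10.8) = 53 / 16.4 = 3.232 d.
1st larval instar: 45 / (27.2 − 12.2) = 45 / 15.0 = 3.000 d.
2nd larval instar: 32 / (27.2 − 13.5) = 32 / 13.7 = 2.336 d.
pupal: 29 / (27.2 − 13.0) = 29 / 14.2 = 2.042 d.
Sum = 10.610 ≈ 10.6 days.

10.6 days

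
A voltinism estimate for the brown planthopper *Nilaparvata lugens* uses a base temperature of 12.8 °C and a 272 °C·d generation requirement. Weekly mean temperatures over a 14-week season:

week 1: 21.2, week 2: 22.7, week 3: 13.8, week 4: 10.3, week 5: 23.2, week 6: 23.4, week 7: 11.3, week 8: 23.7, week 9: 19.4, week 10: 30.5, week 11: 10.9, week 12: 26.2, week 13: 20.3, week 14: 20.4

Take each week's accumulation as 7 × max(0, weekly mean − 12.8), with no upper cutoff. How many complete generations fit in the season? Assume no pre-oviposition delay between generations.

2 generations

Weekly DD (7 × max(0, T̄ − 12.8)): 58.8, 69.3, 7.0, 0.0, 72.8, 74.2, 0.0, 76.3, 46.2, 123.9, 0.0, 93.8, 52.5, 53.2.
Season total = 728.0 DD.
Complete generations = ⌊728.0 / 272⌋ = 2.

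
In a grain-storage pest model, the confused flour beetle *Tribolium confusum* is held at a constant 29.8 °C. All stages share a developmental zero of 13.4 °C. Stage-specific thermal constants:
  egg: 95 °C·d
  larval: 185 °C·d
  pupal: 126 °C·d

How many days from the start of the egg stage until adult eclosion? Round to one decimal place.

24.8 days

Daily accumulation at 29.8 °C = 29.8 − 13.4 = 16.4 DD/day.
Total K = 95 + 185 + 126 = 406 DD.
Total duration = 406 / 16.4 = 24.756 ≈ 24.8 days.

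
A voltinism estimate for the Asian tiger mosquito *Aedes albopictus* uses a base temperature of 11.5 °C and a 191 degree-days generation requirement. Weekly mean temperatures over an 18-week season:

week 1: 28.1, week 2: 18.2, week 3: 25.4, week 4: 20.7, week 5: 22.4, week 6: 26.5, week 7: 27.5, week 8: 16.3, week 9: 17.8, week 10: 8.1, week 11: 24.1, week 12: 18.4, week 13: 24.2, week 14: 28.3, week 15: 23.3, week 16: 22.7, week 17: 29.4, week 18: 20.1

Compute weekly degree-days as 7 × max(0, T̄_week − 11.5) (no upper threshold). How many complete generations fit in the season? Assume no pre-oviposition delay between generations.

7 generations

Weekly DD (7 × max(0, T̄ − 11.5)): 116.2, 46.9, 97.3, 64.4, 76.3, 105.0, 112.0, 33.6, 44.1, 0.0, 88.2, 48.3, 88.9, 117.6, 82.6, 78.4, 125.3, 60.2.
Season total = 1385.3 DD.
Complete generations = ⌊1385.3 / 191⌋ = 7.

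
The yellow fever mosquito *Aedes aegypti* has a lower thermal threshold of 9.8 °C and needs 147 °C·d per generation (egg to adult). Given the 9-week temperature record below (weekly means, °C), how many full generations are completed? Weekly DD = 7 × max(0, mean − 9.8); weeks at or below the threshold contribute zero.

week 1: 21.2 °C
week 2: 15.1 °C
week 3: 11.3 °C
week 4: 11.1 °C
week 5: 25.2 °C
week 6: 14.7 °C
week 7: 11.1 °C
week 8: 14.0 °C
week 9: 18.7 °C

Weekly DD (7 × max(0, T̄ − 9.8)): 79.8, 37.1, 10.5, 9.1, 107.8, 34.3, 9.1, 29.4, 62.3.
Season total = 379.4 DD.
Complete generations = ⌊379.4 / 147⌋ = 2.

2 generations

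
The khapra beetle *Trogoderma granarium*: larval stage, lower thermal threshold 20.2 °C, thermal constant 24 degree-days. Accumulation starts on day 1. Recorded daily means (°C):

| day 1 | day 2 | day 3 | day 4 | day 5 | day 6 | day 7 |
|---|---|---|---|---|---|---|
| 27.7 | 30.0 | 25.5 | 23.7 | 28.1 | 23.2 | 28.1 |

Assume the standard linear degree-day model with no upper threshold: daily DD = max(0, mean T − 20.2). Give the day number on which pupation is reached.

day 4

Daily DD above 20.2 °C: 7.5, 9.8, 5.3, 3.5, 7.9, 3.0, 7.9.
Cumulative: 7.5, 17.3, 22.6, 26.1, 34.0, 37.0, 44.9.
The total first reaches 24 DD on day 4.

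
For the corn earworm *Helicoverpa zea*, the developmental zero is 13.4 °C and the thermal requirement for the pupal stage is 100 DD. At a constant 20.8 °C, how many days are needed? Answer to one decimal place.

Daily accumulation = 20.8 − 13.4 = 7.4 DD/day.
Duration = 100 / 7.4 = 13.514 ≈ 13.5 days.

13.5 days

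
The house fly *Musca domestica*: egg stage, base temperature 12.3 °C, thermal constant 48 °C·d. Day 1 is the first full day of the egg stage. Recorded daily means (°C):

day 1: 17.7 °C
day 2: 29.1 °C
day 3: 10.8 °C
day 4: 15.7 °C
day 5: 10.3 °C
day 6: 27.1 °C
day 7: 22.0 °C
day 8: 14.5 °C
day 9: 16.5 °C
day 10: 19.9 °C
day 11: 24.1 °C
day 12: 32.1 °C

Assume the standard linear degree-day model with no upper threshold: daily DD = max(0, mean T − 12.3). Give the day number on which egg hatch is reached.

Daily DD above 12.3 °C: 5.4, 16.8, 0.0, 3.4, 0.0, 14.8, 9.7, 2.2, 4.2, 7.6, 11.8, 19.8.
Cumulative: 5.4, 22.2, 22.2, 25.6, 25.6, 40.4, 50.1, 52.3, 56.5, 64.1, 75.9, 95.7.
The total first reaches 48 DD on day 7.

day 7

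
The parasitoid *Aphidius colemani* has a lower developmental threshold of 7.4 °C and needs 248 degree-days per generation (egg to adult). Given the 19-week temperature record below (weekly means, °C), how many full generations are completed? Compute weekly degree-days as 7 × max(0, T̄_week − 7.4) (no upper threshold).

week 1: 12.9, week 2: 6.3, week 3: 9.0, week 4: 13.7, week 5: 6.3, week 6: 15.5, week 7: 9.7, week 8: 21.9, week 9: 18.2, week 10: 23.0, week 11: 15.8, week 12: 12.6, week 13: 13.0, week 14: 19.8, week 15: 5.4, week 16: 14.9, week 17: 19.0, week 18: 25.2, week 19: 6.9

Weekly DD (7 × max(0, T̄ − 7.4)): 38.5, 0.0, 11.2, 44.1, 0.0, 56.7, 16.1, 101.5, 75.6, 109.2, 58.8, 36.4, 39.2, 86.8, 0.0, 52.5, 81.2, 124.6, 0.0.
Season total = 932.4 DD.
Complete generations = ⌊932.4 / 248⌋ = 3.

3 generations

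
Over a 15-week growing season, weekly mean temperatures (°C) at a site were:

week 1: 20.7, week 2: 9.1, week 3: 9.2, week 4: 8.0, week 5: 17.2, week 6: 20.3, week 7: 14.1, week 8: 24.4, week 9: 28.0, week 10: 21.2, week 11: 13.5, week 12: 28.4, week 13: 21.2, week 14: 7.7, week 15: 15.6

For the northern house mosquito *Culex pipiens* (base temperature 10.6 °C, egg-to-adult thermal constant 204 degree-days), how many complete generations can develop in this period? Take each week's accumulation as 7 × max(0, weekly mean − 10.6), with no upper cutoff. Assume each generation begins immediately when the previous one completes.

Weekly DD (7 × max(0, T̄ − 10.6)): 70.7, 0.0, 0.0, 0.0, 46.2, 67.9, 24.5, 96.6, 121.8, 74.2, 20.3, 124.6, 74.2, 0.0, 35.0.
Season total = 756.0 DD.
Complete generations = ⌊756.0 / 204⌋ = 3.

3 generations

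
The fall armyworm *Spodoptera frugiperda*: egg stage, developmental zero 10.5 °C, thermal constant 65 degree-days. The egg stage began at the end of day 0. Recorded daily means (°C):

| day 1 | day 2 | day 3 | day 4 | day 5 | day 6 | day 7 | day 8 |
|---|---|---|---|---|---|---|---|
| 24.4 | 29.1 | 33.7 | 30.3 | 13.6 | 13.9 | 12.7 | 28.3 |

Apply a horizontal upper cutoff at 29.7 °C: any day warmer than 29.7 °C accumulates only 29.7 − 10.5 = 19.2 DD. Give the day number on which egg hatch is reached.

Daily DD above 10.5 °C (capped at 19.2): 13.9, 18.6, 19.2, 19.2, 3.1, 3.4, 2.2, 17.8.
Cumulative: 13.9, 32.5, 51.7, 70.9, 74.0, 77.4, 79.6, 97.4.
The total first reaches 65 DD on day 4.

day 4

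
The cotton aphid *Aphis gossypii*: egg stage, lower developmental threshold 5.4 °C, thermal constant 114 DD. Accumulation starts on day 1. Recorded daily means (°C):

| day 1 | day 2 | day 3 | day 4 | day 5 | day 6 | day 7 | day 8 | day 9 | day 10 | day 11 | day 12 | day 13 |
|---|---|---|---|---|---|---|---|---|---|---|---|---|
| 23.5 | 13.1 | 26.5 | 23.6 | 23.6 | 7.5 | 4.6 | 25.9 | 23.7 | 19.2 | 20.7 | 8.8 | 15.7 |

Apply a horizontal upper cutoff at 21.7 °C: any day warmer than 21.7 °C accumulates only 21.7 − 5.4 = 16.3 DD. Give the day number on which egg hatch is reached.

Daily DD above 5.4 °C (capped at 16.3): 16.3, 7.7, 16.3, 16.3, 16.3, 2.1, 0.0, 16.3, 16.3, 13.8, 15.3, 3.4, 10.3.
Cumulative: 16.3, 24.0, 40.3, 56.6, 72.9, 75.0, 75.0, 91.3, 107.6, 121.4, 136.7, 140.1, 150.4.
The total first reaches 114 DD on day 10.

day 10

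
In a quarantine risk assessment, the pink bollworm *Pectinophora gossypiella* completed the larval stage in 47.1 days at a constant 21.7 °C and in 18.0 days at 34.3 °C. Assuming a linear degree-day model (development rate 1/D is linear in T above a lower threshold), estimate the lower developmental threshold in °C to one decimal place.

13.9 °C

Linear rate model ⇒ the product D·(T − T_b) is constant across temperatures.
47.1·(21.7 − T_b) = 18.0·(34.3 − T_b)
T_b = (47.1·21.7 − 18.0·34.3) / (47.1 − 18.0) = 404.67 / 29.1 = 13.906 °C ≈ 13.9 °C.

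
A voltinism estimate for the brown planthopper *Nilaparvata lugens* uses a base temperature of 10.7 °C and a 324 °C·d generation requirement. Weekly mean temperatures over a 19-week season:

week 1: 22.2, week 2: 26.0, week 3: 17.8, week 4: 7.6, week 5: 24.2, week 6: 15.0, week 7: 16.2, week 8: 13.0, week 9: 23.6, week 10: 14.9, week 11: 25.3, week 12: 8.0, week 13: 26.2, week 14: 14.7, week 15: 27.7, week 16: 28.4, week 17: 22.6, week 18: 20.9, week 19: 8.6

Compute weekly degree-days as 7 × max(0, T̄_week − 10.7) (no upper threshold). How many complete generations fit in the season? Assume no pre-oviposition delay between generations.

3 generations

Weekly DD (7 × max(0, T̄ − 10.7)): 80.5, 107.1, 49.7, 0.0, 94.5, 30.1, 38.5, 16.1, 90.3, 29.4, 102.2, 0.0, 108.5, 28.0, 119.0, 123.9, 83.3, 71.4, 0.0.
Season total = 1172.5 DD.
Complete generations = ⌊1172.5 / 324⌋ = 3.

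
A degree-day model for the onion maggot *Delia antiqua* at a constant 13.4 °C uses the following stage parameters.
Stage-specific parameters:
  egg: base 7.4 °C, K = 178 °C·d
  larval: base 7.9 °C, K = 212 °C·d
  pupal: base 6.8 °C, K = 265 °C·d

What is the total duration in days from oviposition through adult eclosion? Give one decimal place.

108.4 days

egg: 178 / (13.4 − 7.4) = 178 / 6.0 = 29.667 d.
larval: 212 / (13.4 − 7.9) = 212 / 5.5 = 38.545 d.
pupal: 265 / (13.4 − 6.8) = 265 / 6.6 = 40.152 d.
Sum = 108.364 ≈ 108.4 days.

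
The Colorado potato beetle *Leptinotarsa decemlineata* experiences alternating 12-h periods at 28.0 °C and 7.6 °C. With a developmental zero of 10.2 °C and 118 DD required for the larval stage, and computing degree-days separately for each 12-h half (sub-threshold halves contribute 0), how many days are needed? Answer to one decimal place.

13.3 days

Day half: max(0, 28.0 − 10.2) × 0.5 = 17.8 × 0.5 = 8.90 DD.
Night half: max(0, 7.6 − 10.2) × 0.5 = 0.0 × 0.5 = 0.00 DD.
Per 24 h: 8.90 DD/day.
Duration = 118 / 8.90 = 13.258 ≈ 13.3 days.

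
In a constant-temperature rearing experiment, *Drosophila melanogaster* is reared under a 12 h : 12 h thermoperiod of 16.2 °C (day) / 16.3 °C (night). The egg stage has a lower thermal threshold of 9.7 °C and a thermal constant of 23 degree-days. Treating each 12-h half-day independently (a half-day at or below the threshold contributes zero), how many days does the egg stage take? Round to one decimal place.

Day half: max(0, 16.2 − 9.7) × 0.5 = 6.5 × 0.5 = 3.25 DD.
Night half: max(0, 16.3 − 9.7) × 0.5 = 6.6 × 0.5 = 3.30 DD.
Per 24 h: 6.55 DD/day.
Duration = 23 / 6.55 = 3.511 ≈ 3.5 days.

3.5 days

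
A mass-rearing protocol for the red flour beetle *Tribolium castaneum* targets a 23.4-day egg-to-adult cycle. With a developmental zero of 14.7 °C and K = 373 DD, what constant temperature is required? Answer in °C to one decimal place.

30.6 °C

Required daily accumulation = 373 / 23.4 = 15.940 DD/day.
T = T_base + 15.940 = 14.7 + 15.940 = 30.640 ≈ 30.6 °C.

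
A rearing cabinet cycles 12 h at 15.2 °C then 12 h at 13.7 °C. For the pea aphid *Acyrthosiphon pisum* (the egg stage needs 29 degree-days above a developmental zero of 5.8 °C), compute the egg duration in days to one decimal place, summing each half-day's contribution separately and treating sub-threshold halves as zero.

Day half: max(0, 15.2 − 5.8) × 0.5 = 9.4 × 0.5 = 4.70 DD.
Night half: max(0, 13.7 − 5.8) × 0.5 = 7.9 × 0.5 = 3.95 DD.
Per 24 h: 8.65 DD/day.
Duration = 29 / 8.65 = 3.353 ≈ 3.4 days.

3.4 days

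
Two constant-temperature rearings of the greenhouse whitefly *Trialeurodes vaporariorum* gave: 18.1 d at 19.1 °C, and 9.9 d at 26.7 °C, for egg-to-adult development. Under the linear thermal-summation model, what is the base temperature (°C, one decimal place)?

Equal thermal constants: D₁(T₁ − T_b) = D₂(T₂ − T_b).
18.1·(19.1 − T_b) = 9.9·(26.7 − T_b)
T_b = (18.1·19.1 − 9.9·26.7) / (18.1 − 9.9) = 81.38 / 8.2 = 9.924 °C ≈ 9.9 °C.

9.9 °C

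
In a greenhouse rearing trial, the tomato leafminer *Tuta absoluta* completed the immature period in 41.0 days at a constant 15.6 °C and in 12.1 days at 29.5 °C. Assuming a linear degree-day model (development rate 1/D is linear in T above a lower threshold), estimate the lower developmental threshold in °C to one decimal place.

9.8 °C

Linear rate model ⇒ the product D·(T − T_b) is constant across temperatures.
41.0·(15.6 − T_b) = 12.1·(29.5 − T_b)
T_b = (41.0·15.6 − 12.1·29.5) / (41.0 − 12.1) = 282.65 / 28.9 = 9.780 °C ≈ 9.8 °C.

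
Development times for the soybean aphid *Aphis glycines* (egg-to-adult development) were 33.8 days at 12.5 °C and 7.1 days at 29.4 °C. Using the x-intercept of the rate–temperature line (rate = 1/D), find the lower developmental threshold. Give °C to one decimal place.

Equal thermal constants: D₁(T₁ − T_b) = D₂(T₂ − T_b).
33.8·(12.5 − T_b) = 7.1·(29.4 − T_b)
T_b = (33.8·12.5 − 7.1·29.4) / (33.8 − 7.1) = 213.76 / 26.7 = 8.006 °C ≈ 8.0 °C.

8.0 °C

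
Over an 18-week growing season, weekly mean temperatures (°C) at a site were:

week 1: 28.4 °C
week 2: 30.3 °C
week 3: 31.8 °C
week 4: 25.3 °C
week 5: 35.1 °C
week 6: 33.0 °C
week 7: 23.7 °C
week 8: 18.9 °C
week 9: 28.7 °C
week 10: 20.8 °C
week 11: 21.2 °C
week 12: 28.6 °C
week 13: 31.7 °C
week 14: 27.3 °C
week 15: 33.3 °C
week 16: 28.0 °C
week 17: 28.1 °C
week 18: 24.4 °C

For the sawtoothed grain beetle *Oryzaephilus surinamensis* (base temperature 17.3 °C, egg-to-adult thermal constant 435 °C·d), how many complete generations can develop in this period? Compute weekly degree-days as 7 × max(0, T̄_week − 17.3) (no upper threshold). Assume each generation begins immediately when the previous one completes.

Weekly DD (7 × max(0, T̄ − 17.3)): 77.7, 91.0, 101.5, 56.0, 124.6, 109.9, 44.8, 11.2, 79.8, 24.5, 27.3, 79.1, 100.8, 70.0, 112.0, 74.9, 75.6, 49.7.
Season total = 1310.4 DD.
Complete generations = ⌊1310.4 / 435⌋ = 3.

3 generations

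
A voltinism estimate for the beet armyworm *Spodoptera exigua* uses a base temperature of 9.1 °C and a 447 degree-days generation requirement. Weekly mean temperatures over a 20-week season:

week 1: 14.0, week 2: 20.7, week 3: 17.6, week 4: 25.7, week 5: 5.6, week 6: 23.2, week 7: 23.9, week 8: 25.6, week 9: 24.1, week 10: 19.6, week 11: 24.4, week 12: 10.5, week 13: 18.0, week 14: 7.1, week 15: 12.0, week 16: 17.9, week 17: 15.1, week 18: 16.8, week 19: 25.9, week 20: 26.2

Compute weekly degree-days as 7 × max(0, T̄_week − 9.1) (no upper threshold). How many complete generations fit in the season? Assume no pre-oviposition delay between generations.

Weekly DD (7 × max(0, T̄ − 9.1)): 34.3, 81.2, 59.5, 116.2, 0.0, 98.7, 103.6, 115.5, 105.0, 73.5, 107.1, 9.8, 62.3, 0.0, 20.3, 61.6, 42.0, 53.9, 117.6, 119.7.
Season total = 1381.8 DD.
Complete generations = ⌊1381.8 / 447⌋ = 3.

3 generations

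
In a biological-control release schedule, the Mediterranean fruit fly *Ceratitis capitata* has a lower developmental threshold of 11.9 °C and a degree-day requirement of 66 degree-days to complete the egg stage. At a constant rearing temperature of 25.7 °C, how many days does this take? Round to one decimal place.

Daily accumulation = 25.7 − 11.9 = 13.8 DD/day.
Duration = 66 / 13.8 = 4.783 ≈ 4.8 days.

4.8 days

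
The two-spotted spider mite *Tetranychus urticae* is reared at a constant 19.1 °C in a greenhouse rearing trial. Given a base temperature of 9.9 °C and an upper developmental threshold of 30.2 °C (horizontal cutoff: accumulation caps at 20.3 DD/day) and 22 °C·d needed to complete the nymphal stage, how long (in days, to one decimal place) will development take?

2.4 days

Daily accumulation = 19.1 − 9.9 = 9.2 DD/day.
Duration = 22 / 9.2 = 2.391 ≈ 2.4 days.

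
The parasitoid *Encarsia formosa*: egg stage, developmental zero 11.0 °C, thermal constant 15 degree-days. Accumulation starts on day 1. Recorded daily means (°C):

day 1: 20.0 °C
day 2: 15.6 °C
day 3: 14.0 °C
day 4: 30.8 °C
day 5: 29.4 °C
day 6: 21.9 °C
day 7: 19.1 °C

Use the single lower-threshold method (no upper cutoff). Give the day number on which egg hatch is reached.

Daily DD above 11.0 °C: 9.0, 4.6, 3.0, 19.8, 18.4, 10.9, 8.1.
Cumulative: 9.0, 13.6, 16.6, 36.4, 54.8, 65.7, 73.8.
The total first reaches 15 DD on day 3.

day 3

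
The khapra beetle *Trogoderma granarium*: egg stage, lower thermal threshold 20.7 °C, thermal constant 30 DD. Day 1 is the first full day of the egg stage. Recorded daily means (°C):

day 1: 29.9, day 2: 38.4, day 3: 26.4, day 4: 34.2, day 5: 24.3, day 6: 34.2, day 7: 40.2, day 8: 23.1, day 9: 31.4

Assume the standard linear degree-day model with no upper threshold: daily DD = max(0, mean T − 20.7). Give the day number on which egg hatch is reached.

Daily DD above 20.7 °C: 9.2, 17.7, 5.7, 13.5, 3.6, 13.5, 19.5, 2.4, 10.7.
Cumulative: 9.2, 26.9, 32.6, 46.1, 49.7, 63.2, 82.7, 85.1, 95.8.
The total first reaches 30 DD on day 3.

day 3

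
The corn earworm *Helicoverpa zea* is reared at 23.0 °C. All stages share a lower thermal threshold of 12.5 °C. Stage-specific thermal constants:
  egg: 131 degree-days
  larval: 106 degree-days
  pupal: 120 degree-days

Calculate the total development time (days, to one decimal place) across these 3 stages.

34.0 days

Daily accumulation at 23.0 °C = 23.0 − 12.5 = 10.5 DD/day.
Total K = 131 + 106 + 120 = 357 DD.
Total duration = 357 / 10.5 = 34.000 ≈ 34.0 days.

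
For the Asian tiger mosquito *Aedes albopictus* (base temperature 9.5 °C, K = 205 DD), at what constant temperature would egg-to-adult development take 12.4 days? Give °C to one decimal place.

26.0 °C

Required daily accumulation = 205 / 12.4 = 16.532 DD/day.
T = T_base + 16.532 = 9.5 + 16.532 = 26.032 ≈ 26.0 °C.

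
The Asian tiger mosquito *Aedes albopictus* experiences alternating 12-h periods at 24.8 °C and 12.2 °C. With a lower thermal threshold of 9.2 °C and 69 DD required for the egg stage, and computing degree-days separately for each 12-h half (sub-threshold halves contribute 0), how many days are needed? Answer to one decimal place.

Day half: max(0, 24.8 − 9.2) × 0.5 = 15.6 × 0.5 = 7.80 DD.
Night half: max(0, 12.2 − 9.2) × 0.5 = 3.0 × 0.5 = 1.50 DD.
Per 24 h: 9.30 DD/day.
Duration = 69 / 9.30 = 7.419 ≈ 7.4 days.

7.4 days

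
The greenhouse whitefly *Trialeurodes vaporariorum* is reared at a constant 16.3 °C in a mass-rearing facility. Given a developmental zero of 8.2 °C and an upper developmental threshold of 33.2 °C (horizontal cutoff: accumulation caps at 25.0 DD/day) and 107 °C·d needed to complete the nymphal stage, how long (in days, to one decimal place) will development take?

13.2 days

Daily accumulation = 16.3 − 8.2 = 8.1 DD/day.
Duration = 107 / 8.1 = 13.210 ≈ 13.2 days.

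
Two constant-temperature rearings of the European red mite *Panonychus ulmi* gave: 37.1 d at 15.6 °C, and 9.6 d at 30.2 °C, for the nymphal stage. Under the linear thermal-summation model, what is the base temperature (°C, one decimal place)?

Equal thermal constants: D₁(T₁ − T_b) = D₂(T₂ − T_b).
37.1·(15.6 − T_b) = 9.6·(30.2 − T_b)
T_b = (37.1·15.6 − 9.6·30.2) / (37.1 − 9.6) = 288.84 / 27.5 = 10.503 °C ≈ 10.5 °C.

10.5 °C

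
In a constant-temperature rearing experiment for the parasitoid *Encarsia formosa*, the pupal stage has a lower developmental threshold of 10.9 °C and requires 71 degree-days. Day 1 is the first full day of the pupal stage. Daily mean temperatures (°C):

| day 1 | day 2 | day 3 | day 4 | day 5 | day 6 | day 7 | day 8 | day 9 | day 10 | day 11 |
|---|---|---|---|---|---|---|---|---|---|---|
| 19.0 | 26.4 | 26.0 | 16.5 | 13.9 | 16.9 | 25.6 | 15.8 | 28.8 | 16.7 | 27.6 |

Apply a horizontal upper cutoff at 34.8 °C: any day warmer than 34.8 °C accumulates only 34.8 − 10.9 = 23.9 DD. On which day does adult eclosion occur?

Daily DD above 10.9 °C (capped at 23.9): 8.1, 15.5, 15.1, 5.6, 3.0, 6.0, 14.7, 4.9, 17.9, 5.8, 16.7.
Cumulative: 8.1, 23.6, 38.7, 44.3, 47.3, 53.3, 68.0, 72.9, 90.8, 96.6, 113.3.
The total first reaches 71 DD on day 8.

day 8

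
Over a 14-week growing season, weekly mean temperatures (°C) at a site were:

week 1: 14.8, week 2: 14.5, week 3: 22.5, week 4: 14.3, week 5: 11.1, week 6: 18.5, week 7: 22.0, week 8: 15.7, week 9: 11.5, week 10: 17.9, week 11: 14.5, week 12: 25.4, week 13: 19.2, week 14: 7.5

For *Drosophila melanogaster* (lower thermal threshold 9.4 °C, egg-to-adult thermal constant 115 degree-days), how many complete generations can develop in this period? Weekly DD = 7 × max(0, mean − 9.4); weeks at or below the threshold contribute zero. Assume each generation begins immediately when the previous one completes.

6 generations

Weekly DD (7 × max(0, T̄ − 9.4)): 37.8, 35.7, 91.7, 34.3, 11.9, 63.7, 88.2, 44.1, 14.7, 59.5, 35.7, 112.0, 68.6, 0.0.
Season total = 697.9 DD.
Complete generations = ⌊697.9 / 115⌋ = 6.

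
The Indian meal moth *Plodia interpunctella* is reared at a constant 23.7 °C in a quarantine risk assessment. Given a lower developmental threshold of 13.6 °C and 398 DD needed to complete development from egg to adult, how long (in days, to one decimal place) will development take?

Daily accumulation = 23.7 − 13.6 = 10.1 DD/day.
Duration = 398 / 10.1 = 39.406 ≈ 39.4 days.

39.4 days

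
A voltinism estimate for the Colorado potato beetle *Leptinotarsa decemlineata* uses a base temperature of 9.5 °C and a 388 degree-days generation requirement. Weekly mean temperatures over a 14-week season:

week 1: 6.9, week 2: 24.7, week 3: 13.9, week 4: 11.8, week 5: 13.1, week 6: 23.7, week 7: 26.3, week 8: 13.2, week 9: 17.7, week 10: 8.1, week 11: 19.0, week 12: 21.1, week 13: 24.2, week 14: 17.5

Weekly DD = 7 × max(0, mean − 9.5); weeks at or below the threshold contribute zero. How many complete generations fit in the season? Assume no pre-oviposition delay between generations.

2 generations

Weekly DD (7 × max(0, T̄ − 9.5)): 0.0, 106.4, 30.8, 16.1, 25.2, 99.4, 117.6, 25.9, 57.4, 0.0, 66.5, 81.2, 102.9, 56.0.
Season total = 785.4 DD.
Complete generations = ⌊785.4 / 388⌋ = 2.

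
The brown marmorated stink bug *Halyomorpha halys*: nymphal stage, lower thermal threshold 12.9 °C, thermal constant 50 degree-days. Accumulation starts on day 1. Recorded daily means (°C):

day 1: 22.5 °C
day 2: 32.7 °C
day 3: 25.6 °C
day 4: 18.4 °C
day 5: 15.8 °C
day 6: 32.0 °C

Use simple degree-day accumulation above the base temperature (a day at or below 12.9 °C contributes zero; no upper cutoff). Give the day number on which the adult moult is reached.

Daily DD above 12.9 °C: 9.6, 19.8, 12.7, 5.5, 2.9, 19.1.
Cumulative: 9.6, 29.4, 42.1, 47.6, 50.5, 69.6.
The total first reaches 50 DD on day 5.

day 5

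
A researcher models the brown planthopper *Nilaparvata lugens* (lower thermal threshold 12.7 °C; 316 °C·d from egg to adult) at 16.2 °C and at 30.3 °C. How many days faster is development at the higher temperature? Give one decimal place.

At 16.2 °C: 316 / (16.2 − 12.7) = 316 / 3.5 = 90.286 d.
At 30.3 °C: 316 / (30.3 − 12.7) = 316 / 17.6 = 17.955 d.
Difference = |90.286 − 17.955| = 72.331 ≈ 72.3 days.

72.3 days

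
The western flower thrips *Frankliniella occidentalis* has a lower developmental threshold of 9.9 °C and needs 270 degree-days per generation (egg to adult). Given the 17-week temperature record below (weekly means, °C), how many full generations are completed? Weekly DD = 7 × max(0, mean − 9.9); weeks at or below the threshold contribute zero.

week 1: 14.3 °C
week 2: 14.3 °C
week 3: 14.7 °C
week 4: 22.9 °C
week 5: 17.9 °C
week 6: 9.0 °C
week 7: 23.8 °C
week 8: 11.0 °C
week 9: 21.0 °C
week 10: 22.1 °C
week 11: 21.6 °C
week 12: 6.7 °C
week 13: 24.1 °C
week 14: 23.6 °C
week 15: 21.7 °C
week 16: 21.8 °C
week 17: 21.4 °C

3 generations

Weekly DD (7 × max(0, T̄ − 9.9)): 30.8, 30.8, 33.6, 91.0, 56.0, 0.0, 97.3, 7.7, 77.7, 85.4, 81.9, 0.0, 99.4, 95.9, 82.6, 83.3, 80.5.
Season total = 1033.9 DD.
Complete generations = ⌊1033.9 / 270⌋ = 3.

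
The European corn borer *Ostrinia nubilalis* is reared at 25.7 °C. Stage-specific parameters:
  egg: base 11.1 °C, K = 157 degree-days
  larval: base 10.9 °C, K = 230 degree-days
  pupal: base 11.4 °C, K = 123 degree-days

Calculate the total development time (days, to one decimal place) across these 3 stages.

egg: 157 / (25.7 − 11.1) = 157 / 14.6 = 10.753 d.
larval: 230 / (25.7 − 10.9) = 230 / 14.8 = 15.541 d.
pupal: 123 / (25.7 − 11.4) = 123 / 14.3 = 8.601 d.
Sum = 34.895 ≈ 34.9 days.

34.9 days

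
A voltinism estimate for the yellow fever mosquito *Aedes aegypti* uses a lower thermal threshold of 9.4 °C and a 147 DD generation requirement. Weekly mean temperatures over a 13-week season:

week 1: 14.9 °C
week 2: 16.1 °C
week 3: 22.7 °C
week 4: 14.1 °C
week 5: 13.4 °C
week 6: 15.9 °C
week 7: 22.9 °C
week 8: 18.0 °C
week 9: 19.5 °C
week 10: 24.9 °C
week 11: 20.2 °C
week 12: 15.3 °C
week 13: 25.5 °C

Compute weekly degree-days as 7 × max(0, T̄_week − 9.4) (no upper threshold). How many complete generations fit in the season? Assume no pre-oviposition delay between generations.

Weekly DD (7 × max(0, T̄ − 9.4)): 38.5, 46.9, 93.1, 32.9, 28.0, 45.5, 94.5, 60.2, 70.7, 108.5, 75.6, 41.3, 112.7.
Season total = 848.4 DD.
Complete generations = ⌊848.4 / 147⌋ = 5.

5 generations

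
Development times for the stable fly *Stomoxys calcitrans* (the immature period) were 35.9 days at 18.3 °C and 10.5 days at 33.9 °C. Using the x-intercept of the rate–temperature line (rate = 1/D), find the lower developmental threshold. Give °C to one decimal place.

Linear rate model ⇒ the product D·(T − T_b) is constant across temperatures.
35.9·(18.3 − T_b) = 10.5·(33.9 − T_b)
T_b = (35.9·18.3 − 10.5·33.9) / (35.9 − 10.5) = 301.02 / 25.4 = 11.851 °C ≈ 11.9 °C.

11.9 °C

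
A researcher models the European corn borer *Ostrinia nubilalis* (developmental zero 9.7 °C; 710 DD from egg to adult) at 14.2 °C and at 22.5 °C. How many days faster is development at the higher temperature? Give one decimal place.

At 14.2 °C: 710 / (14.2 − 9.7) = 710 / 4.5 = 157.778 d.
At 22.5 °C: 710 / (22.5 − 9.7) = 710 / 12.8 = 55.469 d.
Difference = |157.778 − 55.469| = 102.309 ≈ 102.3 days.

102.3 days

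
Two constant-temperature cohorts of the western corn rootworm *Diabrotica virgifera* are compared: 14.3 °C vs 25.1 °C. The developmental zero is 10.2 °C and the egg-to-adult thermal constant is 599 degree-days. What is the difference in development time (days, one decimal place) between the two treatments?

105.9 days

At 14.3 °C: 599 / (14.3 − 10.2) = 599 / 4.1 = 146.098 d.
At 25.1 °C: 599 / (25.1 − 10.2) = 599 / 14.9 = 40.201 d.
Difference = |146.098 − 40.201| = 105.896 ≈ 105.9 days.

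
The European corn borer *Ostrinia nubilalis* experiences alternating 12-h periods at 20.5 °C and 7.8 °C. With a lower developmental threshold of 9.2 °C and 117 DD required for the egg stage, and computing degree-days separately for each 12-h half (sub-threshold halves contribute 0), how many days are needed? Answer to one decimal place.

Day half: max(0, 20.5 − 9.2) × 0.5 = 11.3 × 0.5 = 5.65 DD.
Night half: max(0, 7.8 − 9.2) × 0.5 = 0.0 × 0.5 = 0.00 DD.
Per 24 h: 5.65 DD/day.
Duration = 117 / 5.65 = 20.708 ≈ 20.7 days.

20.7 days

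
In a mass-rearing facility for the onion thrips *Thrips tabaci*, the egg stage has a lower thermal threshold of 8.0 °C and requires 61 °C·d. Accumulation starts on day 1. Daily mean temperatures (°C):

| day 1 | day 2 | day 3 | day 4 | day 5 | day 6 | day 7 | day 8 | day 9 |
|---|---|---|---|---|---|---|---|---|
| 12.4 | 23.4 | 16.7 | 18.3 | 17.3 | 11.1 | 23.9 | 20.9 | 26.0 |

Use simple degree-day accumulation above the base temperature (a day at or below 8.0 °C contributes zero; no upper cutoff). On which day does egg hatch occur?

Daily DD above 8.0 °C: 4.4, 15.4, 8.7, 10.3, 9.3, 3.1, 15.9, 12.9, 18.0.
Cumulative: 4.4, 19.8, 28.5, 38.8, 48.1, 51.2, 67.1, 80.0, 98.0.
The total first reaches 61 DD on day 7.

day 7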